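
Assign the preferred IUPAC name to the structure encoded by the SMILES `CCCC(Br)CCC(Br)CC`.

3,6-dibromononane

The longest continuous carbon chain has 9 atoms, so the parent hydride is nonane.
Number the chain so that the substituent locant set {3,6} is lower than {4,7} at the first point of difference.
That gives bromo groups at C-3 and C-6.
Assembling the pieces gives 3,6-dibromononane.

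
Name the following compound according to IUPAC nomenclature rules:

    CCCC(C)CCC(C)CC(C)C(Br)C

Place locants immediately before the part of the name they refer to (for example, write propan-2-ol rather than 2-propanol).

2-bromo-3,5,8-trimethylundecane

The parent chain contains 11 carbons (undecane).
Number the chain so that the substituent locant set {2,3,5,8} is lower than {4,7,9,10} at the first point of difference.
That gives a bromo group at C-2; methyl groups at C-3 and C-5 and C-8.
The substituents are ordered alphabetically, ignoring any di-/tri- multipliers.
The name is 2-bromo-3,5,8-trimethylundecane.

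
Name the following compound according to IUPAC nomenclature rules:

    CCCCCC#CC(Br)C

The longest carbon chain that includes the multiple bond has 9 carbons, so the parent hydride is nonane.
A C≡C triple bond in the chain gives the infix -yne-.
Choose the numbering such that numbering from this end puts the triple bond at C-3 rather than C-6.
This places the triple bond between C-3 and C-4; a bromo group at C-2.
Putting it together: 2-bromonon-3-yne.

2-bromonon-3-yne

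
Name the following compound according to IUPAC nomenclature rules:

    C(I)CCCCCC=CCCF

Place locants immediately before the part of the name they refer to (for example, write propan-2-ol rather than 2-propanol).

The longest carbon chain that includes the multiple bond has 10 carbons, so the parent hydride is decane.
The chain contains a C=C double bond, so the unsaturation ending is -ene.
The numbering direction is chosen so that numbering from this end puts the double bond at C-3 rather than C-7.
This places the double bond between C-3 and C-4; a fluoro group at C-1; an iodo group at C-10.
The substituents are ordered alphabetically, ignoring any di-/tri- multipliers.
Assembling the pieces gives 1-fluoro-10-iododec-3-ene.

1-fluoro-10-iododec-3-ene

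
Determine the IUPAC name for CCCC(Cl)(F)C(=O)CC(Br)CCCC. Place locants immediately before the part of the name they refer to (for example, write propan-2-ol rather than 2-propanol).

The longest chain bearing the carbonyl is 11 carbons long (undecane).
The principal characteristic group is a ketone (C=O on an internal carbon), named with the suffix -one.
Number the chain so that numbering from this end puts the carbonyl group at C-5 rather than C-7.
This places the carbonyl at C-5; a bromo group at C-7; a chloro group at C-4; a fluoro group at C-4.
Substituent prefixes are cited in alphabetical order (multiplying prefixes like di-/tri- are ignored for ordering).
Assembling the pieces gives 7-bromo-4-chloro-4-fluoroundecan-5-one.

7-bromo-4-chloro-4-fluoroundecan-5-one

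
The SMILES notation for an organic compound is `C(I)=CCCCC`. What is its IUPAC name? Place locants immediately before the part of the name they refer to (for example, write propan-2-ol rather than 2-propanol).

1-iodohex-1-ene

The longest carbon chain that includes the multiple bond has 6 carbons, so the parent hydride is hexane.
A C=C double bond in the chain gives the infix -ene-.
Number the chain so that numbering from this end puts the double bond at C-1 rather than C-5.
This places the double bond between C-1 and C-2; an iodo group at C-1.
Putting it together: 1-iodohex-1-ene.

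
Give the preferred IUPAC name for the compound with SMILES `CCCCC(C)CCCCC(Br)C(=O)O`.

The longest carbon chain that includes the –COOH group has 11 carbons, so the parent hydride is undecane.
The principal characteristic group is a carboxylic acid (terminal –COOH), named with the suffix -oic acid.
Number the chain so that the carboxylic acid carbon is C-1 by definition.
With this numbering: a bromo group at C-2; a methyl group at C-7.
Prefixes are listed alphabetically: bromo, methyl.
Putting it together: 2-bromo-7-methylundecanoic acid.

2-bromo-7-methylundecanoic acid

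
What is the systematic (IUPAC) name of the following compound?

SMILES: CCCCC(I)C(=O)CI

1,3-diiodoheptan-2-one

The longest chain bearing the carbonyl is 7 carbons long (heptane).
A ketone (C=O on an internal carbon) is the principal characteristic group, giving the suffix -one.
The numbering direction is chosen so that numbering from this end puts the carbonyl group at C-2 rather than C-6.
That gives the carbonyl at C-2; iodo groups at C-1 and C-3.
Putting it together: 1,3-diiodoheptan-2-one.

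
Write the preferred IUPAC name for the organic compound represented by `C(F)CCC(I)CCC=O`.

7-fluoro-4-iodoheptanal

The longest chain bearing the –CHO group is 7 carbons long (heptane).
The principal characteristic group is an aldehyde (terminal –CHO), named with the suffix -al.
The numbering direction is chosen so that the aldehyde carbon is C-1 by definition.
That gives a fluoro group at C-7; an iodo group at C-4.
Substituent prefixes are cited in alphabetical order (multiplying prefixes like di-/tri- are ignored for ordering).
Assembling the pieces gives 7-fluoro-4-iodoheptanal.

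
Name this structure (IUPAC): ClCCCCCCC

The longest carbon chain is 7 atoms: the parent is heptane.
Number the chain so that the substituent locant set {1} is lower than {7} at the first point of difference.
That gives a chloro group at C-1.
Assembling the pieces gives 1-chloroheptane.

1-chloroheptane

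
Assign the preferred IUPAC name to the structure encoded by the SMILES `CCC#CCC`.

hex-3-yne

Counting along the main chain through the multiple bond gives 6 carbons: the parent is hexane.
A C≡C triple bond in the chain gives the infix -yne-.
Numbering from either end gives identical locants here.
This places the triple bond between C-3 and C-4.
Assembling the pieces gives hex-3-yne.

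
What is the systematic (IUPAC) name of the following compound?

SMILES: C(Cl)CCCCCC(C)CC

1-chloro-7-methylnonane

The parent chain contains 9 carbons (nonane).
Choose the numbering such that the substituent locant set {1,7} is lower than {3,9} at the first point of difference.
This places a chloro group at C-1; a methyl group at C-7.
Prefixes are listed alphabetically: chloro, methyl.
Putting it together: 1-chloro-7-methylnonane.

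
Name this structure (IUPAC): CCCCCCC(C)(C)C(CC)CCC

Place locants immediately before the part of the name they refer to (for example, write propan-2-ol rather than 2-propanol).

4-ethyl-5,5-dimethylundecane

The longest carbon chain is 11 atoms: the parent is undecane.
Number the chain so that the substituent locant set {4,5,5} is lower than {7,7,8} at the first point of difference.
With this numbering: an ethyl group at C-4; two methyl groups at C-5.
Prefixes are listed alphabetically: ethyl, methyl.
Assembling the pieces gives 4-ethyl-5,5-dimethylundecane.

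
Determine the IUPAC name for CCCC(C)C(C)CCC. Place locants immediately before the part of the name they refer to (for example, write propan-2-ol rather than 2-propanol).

The longest carbon chain is 8 atoms: the parent is octane.
Both numbering directions give the same locant set; either may be used.
This places methyl groups at C-4 and C-5.
The name is 4,5-dimethyloctane.

4,5-dimethyloctane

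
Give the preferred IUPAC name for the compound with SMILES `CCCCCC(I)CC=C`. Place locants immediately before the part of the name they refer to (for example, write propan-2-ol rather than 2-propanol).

4-iodonon-1-ene

Counting along the main chain through the multiple bond gives 9 carbons: the parent is nonane.
A C=C double bond in the chain gives the infix -ene-.
Number the chain so that numbering from this end puts the double bond at C-1 rather than C-8.
That gives the double bond between C-1 and C-2; an iodo group at C-4.
Assembling the pieces gives 4-iodonon-1-ene.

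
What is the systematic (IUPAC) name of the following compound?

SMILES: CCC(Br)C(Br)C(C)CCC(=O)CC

7,8-dibromo-6-methyldecan-3-one

The longest chain bearing the carbonyl is 10 carbons long (decane).
A ketone (C=O on an internal carbon) is the principal characteristic group, giving the suffix -one.
The numbering direction is chosen so that numbering from this end puts the carbonyl group at C-3 rather than C-8.
That gives the carbonyl at C-3; bromo groups at C-7 and C-8; a methyl group at C-6.
Substituent prefixes are cited in alphabetical order (multiplying prefixes like di-/tri- are ignored for ordering).
Putting it together: 7,8-dibromo-6-methyldecan-3-one.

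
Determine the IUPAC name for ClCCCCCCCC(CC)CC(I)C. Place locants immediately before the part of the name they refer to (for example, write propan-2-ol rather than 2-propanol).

1-chloro-8-ethyl-10-iodoundecane

The parent chain contains 11 carbons (undecane).
Number the chain so that the substituent locant set {1,8,10} is lower than {2,4,11} at the first point of difference.
That gives a chloro group at C-1; an ethyl group at C-8; an iodo group at C-10.
Prefixes are listed alphabetically: chloro, ethyl, iodo.
The name is 1-chloro-8-ethyl-10-iodoundecane.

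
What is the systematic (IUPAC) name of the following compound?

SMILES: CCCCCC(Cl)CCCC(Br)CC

3-bromo-7-chlorododecane

The longest continuous carbon chain has 12 atoms, so the parent hydride is dodecane.
Choose the numbering such that the substituent locant set {3,7} is lower than {6,10} at the first point of difference.
With this numbering: a bromo group at C-3; a chloro group at C-7.
Substituent prefixes are cited in alphabetical order (multiplying prefixes like di-/tri- are ignored for ordering).
Assembling the pieces gives 3-bromo-7-chlorododecane.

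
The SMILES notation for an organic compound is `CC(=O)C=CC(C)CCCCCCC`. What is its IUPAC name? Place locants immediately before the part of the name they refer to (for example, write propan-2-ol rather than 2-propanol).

The longest carbon chain that includes the carbonyl and the multiple bond has 12 carbons, so the parent hydride is dodecane.
The principal characteristic group is a ketone (C=O on an internal carbon), named with the suffix -one.
There is one C=C double bond, indicated by the ending -ene.
Choose the numbering such that numbering from this end puts the carbonyl group at C-2 rather than C-11.
With this numbering: the carbonyl at C-2; the double bond between C-3 and C-4; a methyl group at C-5.
Assembling the pieces gives 5-methyldodec-3-en-2-one.

5-methyldodec-3-en-2-one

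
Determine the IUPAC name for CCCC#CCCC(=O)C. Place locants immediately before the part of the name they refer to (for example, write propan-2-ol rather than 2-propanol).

The longest chain bearing the carbonyl and the multiple bond is 9 carbons long (nonane).
A ketone (C=O on an internal carbon) is the principal characteristic group, giving the suffix -one.
There is one C≡C triple bond, indicated by the ending -yne.
The numbering direction is chosen so that numbering from this end puts the carbonyl group at C-2 rather than C-8.
This places the carbonyl at C-2; the triple bond between C-5 and C-6.
Assembling the pieces gives non-5-yn-2-one.

non-5-yn-2-one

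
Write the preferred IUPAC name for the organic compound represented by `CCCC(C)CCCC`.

The longest continuous carbon chain has 8 atoms, so the parent hydride is octane.
The numbering direction is chosen so that the substituent locant set {4} is lower than {5} at the first point of difference.
That gives a methyl group at C-4.
The name is 4-methyloctane.

4-methyloctane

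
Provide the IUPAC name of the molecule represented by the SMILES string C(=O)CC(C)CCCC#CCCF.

10-fluoro-3-methyldec-7-ynal

The longest carbon chain that includes the –CHO group and the multiple bond has 10 carbons, so the parent hydride is decane.
The highest-priority functional group is an aldehyde (terminal –CHO), so the name ends in -al.
A C≡C triple bond in the chain gives the infix -yne-.
The numbering direction is chosen so that the aldehyde carbon is C-1 by definition.
With this numbering: the triple bond between C-7 and C-8; a fluoro group at C-10; a methyl group at C-3.
Substituent prefixes are cited in alphabetical order (multiplying prefixes like di-/tri- are ignored for ordering).
Putting it together: 10-fluoro-3-methyldec-7-ynal.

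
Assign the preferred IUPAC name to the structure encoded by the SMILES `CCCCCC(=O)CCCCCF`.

The longest carbon chain that includes the carbonyl has 11 carbons, so the parent hydride is undecane.
The highest-priority functional group is a ketone (C=O on an internal carbon), so the name ends in -one.
Number the chain so that the substituent locant set {1} is lower than {11} at the first point of difference.
That gives the carbonyl at C-6; a fluoro group at C-1.
Putting it together: 1-fluoroundecan-6-one.

1-fluoroundecan-6-one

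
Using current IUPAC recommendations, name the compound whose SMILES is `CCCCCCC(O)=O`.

The longest chain bearing the –COOH group is 7 carbons long (heptane).
The principal characteristic group is a carboxylic acid (terminal –COOH), named with the suffix -oic acid.
Number the chain so that the carboxylic acid carbon is C-1 by definition.
The name is heptanoic acid.

heptanoic acid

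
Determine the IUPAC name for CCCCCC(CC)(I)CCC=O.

4-ethyl-4-iodononanal

Counting along the main chain through the –CHO group gives 9 carbons: the parent is nonane.
The principal characteristic group is an aldehyde (terminal –CHO), named with the suffix -al.
Choose the numbering such that the aldehyde carbon is C-1 by definition.
This places an ethyl group at C-4; an iodo group at C-4.
Prefixes are listed alphabetically: ethyl, iodo.
The name is 4-ethyl-4-iodononanal.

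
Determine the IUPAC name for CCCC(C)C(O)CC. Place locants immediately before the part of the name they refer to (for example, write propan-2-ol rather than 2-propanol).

4-methylheptan-3-ol

The longest chain bearing the –OH group is 7 carbons long (heptane).
The principal characteristic group is an alcohol (–OH), named with the suffix -ol.
Number the chain so that numbering from this end puts the hydroxyl group at C-3 rather than C-5.
That gives the hydroxyl at C-3; a methyl group at C-4.
The name is 4-methylheptan-3-ol.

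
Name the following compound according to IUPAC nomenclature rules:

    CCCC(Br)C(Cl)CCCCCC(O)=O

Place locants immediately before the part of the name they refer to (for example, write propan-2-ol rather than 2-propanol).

8-bromo-7-chloroundecanoic acid

Counting along the main chain through the –COOH group gives 11 carbons: the parent is undecane.
A carboxylic acid (terminal –COOH) is the principal characteristic group, giving the suffix -oic acid.
Choose the numbering such that the carboxylic acid carbon is C-1 by definition.
This places a bromo group at C-8; a chloro group at C-7.
Prefixes are listed alphabetically: bromo, chloro.
The name is 8-bromo-7-chloroundecanoic acid.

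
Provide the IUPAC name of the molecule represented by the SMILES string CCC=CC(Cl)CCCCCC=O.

7-chloroundec-8-enal

Counting along the main chain through the –CHO group and the multiple bond gives 11 carbons: the parent is undecane.
The principal characteristic group is an aldehyde (terminal –CHO), named with the suffix -al.
The chain contains a C=C double bond, so the unsaturation ending is -ene.
Number the chain so that the aldehyde carbon is C-1 by definition.
This places the double bond between C-8 and C-9; a chloro group at C-7.
Assembling the pieces gives 7-chloroundec-8-enal.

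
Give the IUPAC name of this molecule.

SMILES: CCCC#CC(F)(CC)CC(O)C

4-ethyl-4-fluoronon-5-yn-2-ol

The longest carbon chain that includes the –OH group and the multiple bond has 9 carbons, so the parent hydride is nonane.
The principal characteristic group is an alcohol (–OH), named with the suffix -ol.
The chain contains a C≡C triple bond, so the unsaturation ending is -yne.
The numbering direction is chosen so that numbering from this end puts the hydroxyl group at C-2 rather than C-8.
With this numbering: the hydroxyl at C-2; the triple bond between C-5 and C-6; an ethyl group at C-4; a fluoro group at C-4.
Substituent prefixes are cited in alphabetical order (multiplying prefixes like di-/tri- are ignored for ordering).
Assembling the pieces gives 4-ethyl-4-fluoronon-5-yn-2-ol.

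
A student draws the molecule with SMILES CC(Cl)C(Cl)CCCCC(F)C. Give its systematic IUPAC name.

2,3-dichloro-8-fluorononane

The longest carbon chain is 9 atoms: the parent is nonane.
Number the chain so that the substituent locant set {2,3,8} is lower than {2,7,8} at the first point of difference.
With this numbering: chloro groups at C-2 and C-3; a fluoro group at C-8.
Prefixes are listed alphabetically: chloro, fluoro.
The name is 2,3-dichloro-8-fluorononane.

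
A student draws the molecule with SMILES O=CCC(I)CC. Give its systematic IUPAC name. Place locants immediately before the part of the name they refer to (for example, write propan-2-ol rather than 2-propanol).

The longest chain bearing the –CHO group is 5 carbons long (pentane).
The highest-priority functional group is an aldehyde (terminal –CHO), so the name ends in -al.
Choose the numbering such that the aldehyde carbon is C-1 by definition.
That gives an iodo group at C-3.
Putting it together: 3-iodopentanal.

3-iodopentanal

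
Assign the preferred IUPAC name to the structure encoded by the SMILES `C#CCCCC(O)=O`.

The longest chain bearing the –COOH group and the multiple bond is 6 carbons long (hexane).
The highest-priority functional group is a carboxylic acid (terminal –COOH), so the name ends in -oic acid.
The chain contains a C≡C triple bond, so the unsaturation ending is -yne.
Number the chain so that the carboxylic acid carbon is C-1 by definition.
This places the triple bond between C-5 and C-6.
Assembling the pieces gives hex-5-ynoic acid.

hex-5-ynoic acid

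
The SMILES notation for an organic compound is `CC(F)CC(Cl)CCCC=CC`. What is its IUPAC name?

The longest chain bearing the multiple bond is 10 carbons long (decane).
There is one C=C double bond, indicated by the ending -ene.
The numbering direction is chosen so that numbering from this end puts the double bond at C-2 rather than C-8.
This places the double bond between C-2 and C-3; a chloro group at C-7; a fluoro group at C-9.
The substituents are ordered alphabetically, ignoring any di-/tri- multipliers.
Assembling the pieces gives 7-chloro-9-fluorodec-2-ene.

7-chloro-9-fluorodec-2-ene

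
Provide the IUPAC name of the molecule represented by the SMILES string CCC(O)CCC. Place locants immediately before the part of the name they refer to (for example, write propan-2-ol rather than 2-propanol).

hexan-3-ol

Counting along the main chain through the –OH group gives 6 carbons: the parent is hexane.
The principal characteristic group is an alcohol (–OH), named with the suffix -ol.
Choose the numbering such that numbering from this end puts the hydroxyl group at C-3 rather than C-4.
This places the hydroxyl at C-3.
The name is hexan-3-ol.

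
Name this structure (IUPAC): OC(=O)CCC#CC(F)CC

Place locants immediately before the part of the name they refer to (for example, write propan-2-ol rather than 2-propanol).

Counting along the main chain through the –COOH group and the multiple bond gives 8 carbons: the parent is octane.
A carboxylic acid (terminal –COOH) is the principal characteristic group, giving the suffix -oic acid.
There is one C≡C triple bond, indicated by the ending -yne.
Choose the numbering such that the carboxylic acid carbon is C-1 by definition.
That gives the triple bond between C-4 and C-5; a fluoro group at C-6.
Assembling the pieces gives 6-fluorooct-4-ynoic acid.

6-fluorooct-4-ynoic acid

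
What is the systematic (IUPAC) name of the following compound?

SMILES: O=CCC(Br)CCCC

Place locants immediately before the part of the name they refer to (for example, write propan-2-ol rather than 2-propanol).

The longest chain bearing the –CHO group is 7 carbons long (heptane).
An aldehyde (terminal –CHO) is the principal characteristic group, giving the suffix -al.
The numbering direction is chosen so that the aldehyde carbon is C-1 by definition.
This places a bromo group at C-3.
Assembling the pieces gives 3-bromoheptanal.

3-bromoheptanal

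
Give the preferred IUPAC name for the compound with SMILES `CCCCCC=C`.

hept-1-ene

The longest carbon chain that includes the multiple bond has 7 carbons, so the parent hydride is heptane.
The chain contains a C=C double bond, so the unsaturation ending is -ene.
The numbering direction is chosen so that numbering from this end puts the double bond at C-1 rather than C-6.
This places the double bond between C-1 and C-2.
Assembling the pieces gives hept-1-ene.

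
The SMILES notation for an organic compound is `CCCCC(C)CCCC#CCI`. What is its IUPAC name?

Counting along the main chain through the multiple bond gives 11 carbons: the parent is undecane.
There is one C≡C triple bond, indicated by the ending -yne.
Choose the numbering such that numbering from this end puts the triple bond at C-2 rather than C-9.
With this numbering: the triple bond between C-2 and C-3; an iodo group at C-1; a methyl group at C-7.
The substituents are ordered alphabetically, ignoring any di-/tri- multipliers.
The name is 1-iodo-7-methylundec-2-yne.

1-iodo-7-methylundec-2-yne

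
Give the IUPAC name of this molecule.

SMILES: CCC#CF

1-fluorobut-1-yne

Counting along the main chain through the multiple bond gives 4 carbons: the parent is butane.
There is one C≡C triple bond, indicated by the ending -yne.
Choose the numbering such that numbering from this end puts the triple bond at C-1 rather than C-3.
That gives the triple bond between C-1 and C-2; a fluoro group at C-1.
Assembling the pieces gives 1-fluorobut-1-yne.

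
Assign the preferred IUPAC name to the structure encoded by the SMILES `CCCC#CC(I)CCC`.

6-iodonon-4-yne

Counting along the main chain through the multiple bond gives 9 carbons: the parent is nonane.
A C≡C triple bond in the chain gives the infix -yne-.
Number the chain so that numbering from this end puts the triple bond at C-4 rather than C-5.
That gives the triple bond between C-4 and C-5; an iodo group at C-6.
Assembling the pieces gives 6-iodonon-4-yne.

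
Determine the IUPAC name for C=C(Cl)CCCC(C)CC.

2-chloro-6-methyloct-1-ene

The longest carbon chain that includes the multiple bond has 8 carbons, so the parent hydride is octane.
There is one C=C double bond, indicated by the ending -ene.
Number the chain so that numbering from this end puts the double bond at C-1 rather than C-7.
With this numbering: the double bond between C-1 and C-2; a chloro group at C-2; a methyl group at C-6.
Prefixes are listed alphabetically: chloro, methyl.
The name is 2-chloro-6-methyloct-1-ene.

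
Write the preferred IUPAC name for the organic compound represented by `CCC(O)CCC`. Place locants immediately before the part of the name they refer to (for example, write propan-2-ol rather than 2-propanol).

The longest chain bearing the –OH group is 6 carbons long (hexane).
The principal characteristic group is an alcohol (–OH), named with the suffix -ol.
Choose the numbering such that numbering from this end puts the hydroxyl group at C-3 rather than C-4.
That gives the hydroxyl at C-3.
Putting it together: hexan-3-ol.

hexan-3-ol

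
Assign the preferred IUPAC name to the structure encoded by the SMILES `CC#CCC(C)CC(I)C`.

7-iodo-5-methyloct-2-yne

Counting along the main chain through the multiple bond gives 8 carbons: the parent is octane.
The chain contains a C≡C triple bond, so the unsaturation ending is -yne.
Number the chain so that numbering from this end puts the triple bond at C-2 rather than C-6.
With this numbering: the triple bond between C-2 and C-3; an iodo group at C-7; a methyl group at C-5.
The substituents are ordered alphabetically, ignoring any di-/tri- multipliers.
Putting it together: 7-iodo-5-methyloct-2-yne.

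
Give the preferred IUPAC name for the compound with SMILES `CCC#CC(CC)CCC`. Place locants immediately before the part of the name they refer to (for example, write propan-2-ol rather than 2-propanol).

The longest chain bearing the multiple bond is 8 carbons long (octane).
The chain contains a C≡C triple bond, so the unsaturation ending is -yne.
Number the chain so that numbering from this end puts the triple bond at C-3 rather than C-5.
This places the triple bond between C-3 and C-4; an ethyl group at C-5.
The name is 5-ethyloct-3-yne.

5-ethyloct-3-yne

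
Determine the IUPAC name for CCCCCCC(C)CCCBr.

1-bromo-4-methyldecane

The longest carbon chain is 10 atoms: the parent is decane.
The numbering direction is chosen so that the substituent locant set {1,4} is lower than {7,10} at the first point of difference.
With this numbering: a bromo group at C-1; a methyl group at C-4.
The substituents are ordered alphabetically, ignoring any di-/tri- multipliers.
The name is 1-bromo-4-methyldecane.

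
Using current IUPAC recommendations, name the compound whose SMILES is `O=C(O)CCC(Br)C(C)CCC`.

The longest carbon chain that includes the –COOH group has 8 carbons, so the parent hydride is octane.
A carboxylic acid (terminal –COOH) is the principal characteristic group, giving the suffix -oic acid.
Choose the numbering such that the carboxylic acid carbon is C-1 by definition.
With this numbering: a bromo group at C-4; a methyl group at C-5.
The substituents are ordered alphabetically, ignoring any di-/tri- multipliers.
The name is 4-bromo-5-methyloctanoic acid.

4-bromo-5-methyloctanoic acid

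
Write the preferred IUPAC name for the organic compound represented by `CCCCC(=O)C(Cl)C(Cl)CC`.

The longest carbon chain that includes the carbonyl has 9 carbons, so the parent hydride is nonane.
The principal characteristic group is a ketone (C=O on an internal carbon), named with the suffix -one.
The numbering direction is chosen so that the substituent locant set {3,4} is lower than {6,7} at the first point of difference.
That gives the carbonyl at C-5; chloro groups at C-3 and C-4.
Assembling the pieces gives 3,4-dichlorononan-5-one.

3,4-dichlorononan-5-one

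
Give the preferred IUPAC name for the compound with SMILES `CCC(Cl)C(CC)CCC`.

3-chloro-4-ethylheptane

The longest continuous carbon chain has 7 atoms, so the parent hydride is heptane.
Number the chain so that the substituent locant set {3,4} is lower than {4,5} at the first point of difference.
That gives a chloro group at C-3; an ethyl group at C-4.
Prefixes are listed alphabetically: chloro, ethyl.
Putting it together: 3-chloro-4-ethylheptane.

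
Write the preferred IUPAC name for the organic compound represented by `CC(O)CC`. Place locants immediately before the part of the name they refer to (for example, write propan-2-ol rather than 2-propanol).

butan-2-ol

Counting along the main chain through the –OH group gives 4 carbons: the parent is butane.
The highest-priority functional group is an alcohol (–OH), so the name ends in -ol.
Choose the numbering such that numbering from this end puts the hydroxyl group at C-2 rather than C-3.
This places the hydroxyl at C-2.
The name is butan-2-ol.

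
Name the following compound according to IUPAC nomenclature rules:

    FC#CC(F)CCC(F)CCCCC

1,3,6-trifluoroundec-1-yne

The longest carbon chain that includes the multiple bond has 11 carbons, so the parent hydride is undecane.
There is one C≡C triple bond, indicated by the ending -yne.
Number the chain so that numbering from this end puts the triple bond at C-1 rather than C-10.
This places the triple bond between C-1 and C-2; fluoro groups at C-1 and C-3 and C-6.
Putting it together: 1,3,6-trifluoroundec-1-yne.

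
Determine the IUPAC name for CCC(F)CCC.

3-fluorohexane

The longest carbon chain is 6 atoms: the parent is hexane.
Choose the numbering such that the substituent locant set {3} is lower than {4} at the first point of difference.
This places a fluoro group at C-3.
Assembling the pieces gives 3-fluorohexane.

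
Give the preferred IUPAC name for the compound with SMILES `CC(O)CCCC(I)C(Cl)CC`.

7-chloro-6-iodononan-2-ol

The longest carbon chain that includes the –OH group has 9 carbons, so the parent hydride is nonane.
The highest-priority functional group is an alcohol (–OH), so the name ends in -ol.
The numbering direction is chosen so that numbering from this end puts the hydroxyl group at C-2 rather than C-8.
With this numbering: the hydroxyl at C-2; a chloro group at C-7; an iodo group at C-6.
Prefixes are listed alphabetically: chloro, iodo.
Assembling the pieces gives 7-chloro-6-iodononan-2-ol.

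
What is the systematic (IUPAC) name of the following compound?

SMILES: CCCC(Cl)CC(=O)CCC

6-chlorononan-4-one

The longest carbon chain that includes the carbonyl has 9 carbons, so the parent hydride is nonane.
The principal characteristic group is a ketone (C=O on an internal carbon), named with the suffix -one.
Number the chain so that numbering from this end puts the carbonyl group at C-4 rather than C-6.
That gives the carbonyl at C-4; a chloro group at C-6.
Assembling the pieces gives 6-chlorononan-4-one.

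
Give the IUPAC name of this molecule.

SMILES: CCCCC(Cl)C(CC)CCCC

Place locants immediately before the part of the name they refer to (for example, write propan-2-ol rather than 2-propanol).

The longest continuous carbon chain has 10 atoms, so the parent hydride is decane.
Choose the numbering such that the locant sets are identical either way, so the alphabetically earlier chloro substituent takes the lower locant (5 rather than 6).
This places a chloro group at C-5; an ethyl group at C-6.
Prefixes are listed alphabetically: chloro, ethyl.
Putting it together: 5-chloro-6-ethyldecane.

5-chloro-6-ethyldecane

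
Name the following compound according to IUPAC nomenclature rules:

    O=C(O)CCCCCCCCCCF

11-fluoroundecanoic acid

The longest carbon chain that includes the –COOH group has 11 carbons, so the parent hydride is undecane.
The principal characteristic group is a carboxylic acid (terminal –COOH), named with the suffix -oic acid.
Number the chain so that the carboxylic acid carbon is C-1 by definition.
With this numbering: a fluoro group at C-11.
Assembling the pieces gives 11-fluoroundecanoic acid.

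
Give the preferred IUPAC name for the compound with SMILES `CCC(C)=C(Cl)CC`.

Counting along the main chain through the multiple bond gives 6 carbons: the parent is hexane.
A C=C double bond in the chain gives the infix -ene-.
Number the chain so that the locant sets are identical either way, so the alphabetically earlier chloro substituent takes the lower locant (3 rather than 4).
With this numbering: the double bond between C-3 and C-4; a chloro group at C-3; a methyl group at C-4.
The substituents are ordered alphabetically, ignoring any di-/tri- multipliers.
Putting it together: 3-chloro-4-methylhex-3-ene.

3-chloro-4-methylhex-3-ene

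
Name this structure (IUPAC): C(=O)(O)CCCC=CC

hept-5-enoic acid

The longest carbon chain that includes the –COOH group and the multiple bond has 7 carbons, so the parent hydride is heptane.
The principal characteristic group is a carboxylic acid (terminal –COOH), named with the suffix -oic acid.
There is one C=C double bond, indicated by the ending -ene.
Number the chain so that the carboxylic acid carbon is C-1 by definition.
This places the double bond between C-5 and C-6.
Putting it together: hept-5-enoic acid.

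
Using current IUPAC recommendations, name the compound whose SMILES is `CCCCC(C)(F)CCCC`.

5-fluoro-5-methylnonane

The longest carbon chain is 9 atoms: the parent is nonane.
The molecule is symmetric, so either numbering direction gives the same locants.
That gives a fluoro group at C-5; a methyl group at C-5.
Prefixes are listed alphabetically: fluoro, methyl.
Assembling the pieces gives 5-fluoro-5-methylnonane.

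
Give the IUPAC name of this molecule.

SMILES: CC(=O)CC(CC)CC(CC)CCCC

4,6-diethyldecan-2-one

The longest carbon chain that includes the carbonyl has 10 carbons, so the parent hydride is decane.
The principal characteristic group is a ketone (C=O on an internal carbon), named with the suffix -one.
Number the chain so that numbering from this end puts the carbonyl group at C-2 rather than C-9.
That gives the carbonyl at C-2; ethyl groups at C-4 and C-6.
Assembling the pieces gives 4,6-diethyldecan-2-one.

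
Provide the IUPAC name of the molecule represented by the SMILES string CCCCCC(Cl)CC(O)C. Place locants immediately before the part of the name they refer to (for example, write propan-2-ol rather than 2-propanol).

4-chlorononan-2-ol

Counting along the main chain through the –OH group gives 9 carbons: the parent is nonane.
An alcohol (–OH) is the principal characteristic group, giving the suffix -ol.
The numbering direction is chosen so that numbering from this end puts the hydroxyl group at C-2 rather than C-8.
This places the hydroxyl at C-2; a chloro group at C-4.
The name is 4-chlorononan-2-ol.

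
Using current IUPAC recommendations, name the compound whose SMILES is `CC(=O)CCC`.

The longest chain bearing the carbonyl is 5 carbons long (pentane).
The principal characteristic group is a ketone (C=O on an internal carbon), named with the suffix -one.
Choose the numbering such that numbering from this end puts the carbonyl group at C-2 rather than C-4.
With this numbering: the carbonyl at C-2.
Putting it together: pentan-2-one.

pentan-2-one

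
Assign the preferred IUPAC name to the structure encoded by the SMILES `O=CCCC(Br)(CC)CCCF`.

Counting along the main chain through the –CHO group gives 7 carbons: the parent is heptane.
The highest-priority functional group is an aldehyde (terminal –CHO), so the name ends in -al.
Choose the numbering such that the aldehyde carbon is C-1 by definition.
With this numbering: a bromo group at C-4; an ethyl group at C-4; a fluoro group at C-7.
Substituent prefixes are cited in alphabetical order (multiplying prefixes like di-/tri- are ignored for ordering).
Putting it together: 4-bromo-4-ethyl-7-fluoroheptanal.

4-bromo-4-ethyl-7-fluoroheptanal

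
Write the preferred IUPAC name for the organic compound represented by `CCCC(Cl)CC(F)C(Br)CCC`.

The parent chain contains 10 carbons (decane).
Choose the numbering such that the substituent locant set {4,5,7} is lower than {4,6,7} at the first point of difference.
That gives a bromo group at C-4; a chloro group at C-7; a fluoro group at C-5.
The substituents are ordered alphabetically, ignoring any di-/tri- multipliers.
The name is 4-bromo-7-chloro-5-fluorodecane.

4-bromo-7-chloro-5-fluorodecane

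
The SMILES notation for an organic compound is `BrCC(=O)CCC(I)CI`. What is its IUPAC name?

1-bromo-5,6-diiodohexan-2-one

The longest chain bearing the carbonyl is 6 carbons long (hexane).
The highest-priority functional group is a ketone (C=O on an internal carbon), so the name ends in -one.
Choose the numbering such that numbering from this end puts the carbonyl group at C-2 rather than C-5.
With this numbering: the carbonyl at C-2; a bromo group at C-1; iodo groups at C-5 and C-6.
Substituent prefixes are cited in alphabetical order (multiplying prefixes like di-/tri- are ignored for ordering).
The name is 1-bromo-5,6-diiodohexan-2-one.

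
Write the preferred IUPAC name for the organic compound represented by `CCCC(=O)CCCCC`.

Counting along the main chain through the carbonyl gives 9 carbons: the parent is nonane.
The principal characteristic group is a ketone (C=O on an internal carbon), named with the suffix -one.
Number the chain so that numbering from this end puts the carbonyl group at C-4 rather than C-6.
That gives the carbonyl at C-4.
Putting it together: nonan-4-one.

nonan-4-one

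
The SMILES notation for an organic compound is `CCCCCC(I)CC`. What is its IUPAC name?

The parent chain contains 8 carbons (octane).
The numbering direction is chosen so that the substituent locant set {3} is lower than {6} at the first point of difference.
With this numbering: an iodo group at C-3.
The name is 3-iodooctane.

3-iodooctane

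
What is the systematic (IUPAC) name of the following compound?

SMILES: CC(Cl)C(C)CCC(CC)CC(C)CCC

2-chloro-6-ethyl-3,8-dimethylundecane

The longest carbon chain is 11 atoms: the parent is undecane.
Number the chain so that the substituent locant set {2,3,6,8} is lower than {4,6,9,10} at the first point of difference.
That gives a chloro group at C-2; an ethyl group at C-6; methyl groups at C-3 and C-8.
Prefixes are listed alphabetically: chloro, ethyl, methyl.
The name is 2-chloro-6-ethyl-3,8-dimethylundecane.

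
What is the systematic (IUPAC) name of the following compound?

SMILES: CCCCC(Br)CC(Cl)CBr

The parent chain contains 8 carbons (octane).
Number the chain so that the substituent locant set {1,2,4} is lower than {5,7,8} at the first point of difference.
This places bromo groups at C-1 and C-4; a chloro group at C-2.
The substituents are ordered alphabetically, ignoring any di-/tri- multipliers.
Assembling the pieces gives 1,4-dibromo-2-chlorooctane.

1,4-dibromo-2-chlorooctane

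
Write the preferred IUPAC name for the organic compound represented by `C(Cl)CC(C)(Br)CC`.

The parent chain contains 5 carbons (pentane).
The numbering direction is chosen so that the substituent locant set {1,3,3} is lower than {3,3,5} at the first point of difference.
With this numbering: a bromo group at C-3; a chloro group at C-1; a methyl group at C-3.
The substituents are ordered alphabetically, ignoring any di-/tri- multipliers.
The name is 3-bromo-1-chloro-3-methylpentane.

3-bromo-1-chloro-3-methylpentane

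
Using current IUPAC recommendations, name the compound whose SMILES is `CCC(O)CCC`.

Counting along the main chain through the –OH group gives 6 carbons: the parent is hexane.
The highest-priority functional group is an alcohol (–OH), so the name ends in -ol.
Number the chain so that numbering from this end puts the hydroxyl group at C-3 rather than C-4.
This places the hydroxyl at C-3.
Assembling the pieces gives hexan-3-ol.

hexan-3-ol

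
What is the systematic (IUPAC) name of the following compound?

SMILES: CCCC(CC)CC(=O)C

4-ethylheptan-2-one

The longest carbon chain that includes the carbonyl has 7 carbons, so the parent hydride is heptane.
The highest-priority functional group is a ketone (C=O on an internal carbon), so the name ends in -one.
Choose the numbering such that numbering from this end puts the carbonyl group at C-2 rather than C-6.
That gives the carbonyl at C-2; an ethyl group at C-4.
Putting it together: 4-ethylheptan-2-one.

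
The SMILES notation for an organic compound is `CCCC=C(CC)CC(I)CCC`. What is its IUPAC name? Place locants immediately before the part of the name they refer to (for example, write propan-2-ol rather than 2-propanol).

5-ethyl-7-iododec-4-ene

The longest carbon chain that includes the multiple bond has 10 carbons, so the parent hydride is decane.
There is one C=C double bond, indicated by the ending -ene.
Number the chain so that numbering from this end puts the double bond at C-4 rather than C-6.
That gives the double bond between C-4 and C-5; an ethyl group at C-5; an iodo group at C-7.
The substituents are ordered alphabetically, ignoring any di-/tri- multipliers.
Putting it together: 5-ethyl-7-iododec-4-ene.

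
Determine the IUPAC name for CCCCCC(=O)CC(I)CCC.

The longest carbon chain that includes the carbonyl has 11 carbons, so the parent hydride is undecane.
The principal characteristic group is a ketone (C=O on an internal carbon), named with the suffix -one.
Number the chain so that the substituent locant set {4} is lower than {8} at the first point of difference.
That gives the carbonyl at C-6; an iodo group at C-4.
Putting it together: 4-iodoundecan-6-one.

4-iodoundecan-6-one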